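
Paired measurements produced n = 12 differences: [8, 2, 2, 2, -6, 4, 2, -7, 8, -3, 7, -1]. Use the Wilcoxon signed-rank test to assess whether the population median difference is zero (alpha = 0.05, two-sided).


Step 1: Drop any zero differences (none here) and take |d_i|.
|d| = [8, 2, 2, 2, 6, 4, 2, 7, 8, 3, 7, 1]
Step 2: Midrank |d_i| (ties get averaged ranks).
ranks: |8|->11.5, |2|->3.5, |2|->3.5, |2|->3.5, |6|->8, |4|->7, |2|->3.5, |7|->9.5, |8|->11.5, |3|->6, |7|->9.5, |1|->1
Step 3: Attach original signs; sum ranks with positive sign and with negative sign.
W+ = 11.5 + 3.5 + 3.5 + 3.5 + 7 + 3.5 + 11.5 + 9.5 = 53.5
W- = 8 + 9.5 + 6 + 1 = 24.5
(Check: W+ + W- = 78 should equal n(n+1)/2 = 78.)
Step 4: Test statistic W = min(W+, W-) = 24.5.
Step 5: Ties in |d|, so use the tie-corrected normal approximation.
        E[W] = n(n+1)/4 = 12*13/4 = 39.
        Tie groups: |d|=2 (t=4), |d|=7 (t=2), |d|=8 (t=2); sum(t^3 - t) = 72.
        Var[W] = n(n+1)(2n+1)/24 - sum(t^3-t)/48 = 3900/24 - 72/48 = 161.
        z = (W - E[W]) / sqrt(Var[W]) = (24.5 - 39) / 12.6886 = -1.1428.
        Two-sided p = 2*Phi(z) = 0.253138.
Step 6: alpha = 0.05. fail to reject H0.

W+ = 53.5, W- = 24.5, W = min = 24.5, p = 0.253138, fail to reject H0.


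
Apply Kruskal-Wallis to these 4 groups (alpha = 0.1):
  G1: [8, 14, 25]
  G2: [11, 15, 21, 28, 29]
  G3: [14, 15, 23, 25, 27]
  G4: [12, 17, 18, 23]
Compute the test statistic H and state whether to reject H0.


Step 1: Combine all N = 17 observations and assign midranks.
sorted (value, group, rank): (8,G1,1), (11,G2,2), (12,G4,3), (14,G1,4.5), (14,G3,4.5), (15,G2,6.5), (15,G3,6.5), (17,G4,8), (18,G4,9), (21,G2,10), (23,G3,11.5), (23,G4,11.5), (25,G1,13.5), (25,G3,13.5), (27,G3,15), (28,G2,16), (29,G2,17)
Step 2: Sum ranks within each group.
R_1 = 19 (n_1 = 3)
R_2 = 51.5 (n_2 = 5)
R_3 = 51 (n_3 = 5)
R_4 = 31.5 (n_4 = 4)
Step 3: H = 12/(N(N+1)) * sum(R_i^2/n_i) - 3(N+1)
     = 12/(17*18) * (19^2/3 + 51.5^2/5 + 51^2/5 + 31.5^2/4) - 3*18
     = 0.039216 * 1419.05 - 54
     = 1.648856.
Step 4: Ties present; correction factor C = 1 - 24/(17^3 - 17) = 0.995098. Corrected H = 1.648856 / 0.995098 = 1.656979.
Step 5: Under H0, H ~ chi^2(3); p-value = 0.646540.
Step 6: alpha = 0.1. fail to reject H0.

H = 1.6570, df = 3, p = 0.646540, fail to reject H0.


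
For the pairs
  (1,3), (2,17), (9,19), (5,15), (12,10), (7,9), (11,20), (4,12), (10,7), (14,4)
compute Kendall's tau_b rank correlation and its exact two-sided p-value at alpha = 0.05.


Step 1: Enumerate the 45 unordered pairs (i,j) with i<j and classify each by sign(x_j-x_i) * sign(y_j-y_i).
  (1,2):dx=+1,dy=+14->C; (1,3):dx=+8,dy=+16->C; (1,4):dx=+4,dy=+12->C; (1,5):dx=+11,dy=+7->C
  (1,6):dx=+6,dy=+6->C; (1,7):dx=+10,dy=+17->C; (1,8):dx=+3,dy=+9->C; (1,9):dx=+9,dy=+4->C
  (1,10):dx=+13,dy=+1->C; (2,3):dx=+7,dy=+2->C; (2,4):dx=+3,dy=-2->D; (2,5):dx=+10,dy=-7->D
  (2,6):dx=+5,dy=-8->D; (2,7):dx=+9,dy=+3->C; (2,8):dx=+2,dy=-5->D; (2,9):dx=+8,dy=-10->D
  (2,10):dx=+12,dy=-13->D; (3,4):dx=-4,dy=-4->C; (3,5):dx=+3,dy=-9->D; (3,6):dx=-2,dy=-10->C
  (3,7):dx=+2,dy=+1->C; (3,8):dx=-5,dy=-7->C; (3,9):dx=+1,dy=-12->D; (3,10):dx=+5,dy=-15->D
  (4,5):dx=+7,dy=-5->D; (4,6):dx=+2,dy=-6->D; (4,7):dx=+6,dy=+5->C; (4,8):dx=-1,dy=-3->C
  (4,9):dx=+5,dy=-8->D; (4,10):dx=+9,dy=-11->D; (5,6):dx=-5,dy=-1->C; (5,7):dx=-1,dy=+10->D
  (5,8):dx=-8,dy=+2->D; (5,9):dx=-2,dy=-3->C; (5,10):dx=+2,dy=-6->D; (6,7):dx=+4,dy=+11->C
  (6,8):dx=-3,dy=+3->D; (6,9):dx=+3,dy=-2->D; (6,10):dx=+7,dy=-5->D; (7,8):dx=-7,dy=-8->C
  (7,9):dx=-1,dy=-13->C; (7,10):dx=+3,dy=-16->D; (8,9):dx=+6,dy=-5->D; (8,10):dx=+10,dy=-8->D
  (9,10):dx=+4,dy=-3->D
Step 2: C = 22, D = 23, total pairs = 45.
Step 3: tau = (C - D)/(n(n-1)/2) = (22 - 23)/45 = -0.022222.
Step 4: Exact two-sided p-value (enumerate n! = 3628800 permutations of y under H0): p = 1.000000.
Step 5: alpha = 0.05. fail to reject H0.

tau_b = -0.0222 (C=22, D=23), p = 1.000000, fail to reject H0.


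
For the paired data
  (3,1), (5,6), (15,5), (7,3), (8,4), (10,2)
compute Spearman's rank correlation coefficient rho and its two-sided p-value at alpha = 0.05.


Step 1: Rank x and y separately (midranks; no ties here).
rank(x): 3->1, 5->2, 15->6, 7->3, 8->4, 10->5
rank(y): 1->1, 6->6, 5->5, 3->3, 4->4, 2->2
Step 2: d_i = R_x(i) - R_y(i); compute d_i^2.
  (1-1)^2=0, (2-6)^2=16, (6-5)^2=1, (3-3)^2=0, (4-4)^2=0, (5-2)^2=9
sum(d^2) = 26.
Step 3: rho = 1 - 6*26 / (6*(6^2 - 1)) = 1 - 156/210 = 0.257143.
Step 4: Under H0, t = rho * sqrt((n-2)/(1-rho^2)) = 0.5322 ~ t(4).
Step 5: Two-sided p-value from the t-distribution with 4 df = 0.622787.
Step 6: alpha = 0.05. fail to reject H0.

rho = 0.2571, p = 0.622787, fail to reject H0 at alpha = 0.05.


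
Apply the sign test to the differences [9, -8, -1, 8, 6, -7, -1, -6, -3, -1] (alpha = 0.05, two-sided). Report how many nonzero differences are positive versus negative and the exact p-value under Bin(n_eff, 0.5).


Step 1: Discard zero differences. Original n = 10; n_eff = number of nonzero differences = 10.
Nonzero differences (with sign): +9, -8, -1, +8, +6, -7, -1, -6, -3, -1
Step 2: Count signs: positive = 3, negative = 7.
Step 3: Under H0: P(positive) = 0.5, so the number of positives S ~ Bin(10, 0.5).
Step 4: Two-sided exact p-value = sum of Bin(10,0.5) probabilities at or below the observed probability = 0.343750.
Step 5: alpha = 0.05. fail to reject H0.

n_eff = 10, pos = 3, neg = 7, p = 0.343750, fail to reject H0.


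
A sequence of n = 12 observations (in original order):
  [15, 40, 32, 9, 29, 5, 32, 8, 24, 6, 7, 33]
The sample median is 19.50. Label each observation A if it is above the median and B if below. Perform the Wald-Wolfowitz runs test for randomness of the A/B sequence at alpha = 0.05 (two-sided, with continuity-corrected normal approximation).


Step 1: Compute median = 19.50; label A = above, B = below.
Labels in order: BAABABABABBA  (n_A = 6, n_B = 6)
Step 2: Count runs R = 10.
Step 3: Under H0 (random ordering), E[R] = 2*n_A*n_B/(n_A+n_B) + 1 = 2*6*6/12 + 1 = 7.0000.
        Var[R] = 2*n_A*n_B*(2*n_A*n_B - n_A - n_B) / ((n_A+n_B)^2 * (n_A+n_B-1)) = 4320/1584 = 2.7273.
        SD[R] = 1.6514.
Step 4: Continuity-corrected z = (R - 0.5 - E[R]) / SD[R] = (10 - 0.5 - 7.0000) / 1.6514 = 1.5138.
Step 5: Two-sided p-value via normal approximation = 2*(1 - Phi(|z|)) = 0.130070.
Step 6: alpha = 0.05. fail to reject H0.

R = 10, z = 1.5138, p = 0.130070, fail to reject H0.


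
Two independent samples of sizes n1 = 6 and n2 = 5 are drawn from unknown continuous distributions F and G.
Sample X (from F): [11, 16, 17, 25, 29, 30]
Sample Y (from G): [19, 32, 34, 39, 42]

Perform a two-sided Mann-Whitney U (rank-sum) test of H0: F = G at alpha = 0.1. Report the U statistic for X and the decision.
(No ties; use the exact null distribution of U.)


Step 1: Combine and sort all 11 observations; assign midranks.
sorted (value, group): (11,X), (16,X), (17,X), (19,Y), (25,X), (29,X), (30,X), (32,Y), (34,Y), (39,Y), (42,Y)
ranks: 11->1, 16->2, 17->3, 19->4, 25->5, 29->6, 30->7, 32->8, 34->9, 39->10, 42->11
Step 2: Rank sum for X: R1 = 1 + 2 + 3 + 5 + 6 + 7 = 24.
Step 3: U_X = R1 - n1(n1+1)/2 = 24 - 6*7/2 = 24 - 21 = 3.
       U_Y = n1*n2 - U_X = 30 - 3 = 27.
Step 4: No ties, so the exact null distribution of U (based on enumerating the C(11,6) = 462 equally likely rank assignments) gives the two-sided p-value.
Step 5: p-value = 0.030303; compare to alpha = 0.1. reject H0.

U_X = 3, p = 0.030303, reject H0 at alpha = 0.1.


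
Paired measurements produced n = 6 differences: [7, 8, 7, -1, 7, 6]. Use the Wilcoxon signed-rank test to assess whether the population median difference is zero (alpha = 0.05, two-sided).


Step 1: Drop any zero differences (none here) and take |d_i|.
|d| = [7, 8, 7, 1, 7, 6]
Step 2: Midrank |d_i| (ties get averaged ranks).
ranks: |7|->4, |8|->6, |7|->4, |1|->1, |7|->4, |6|->2
Step 3: Attach original signs; sum ranks with positive sign and with negative sign.
W+ = 4 + 6 + 4 + 4 + 2 = 20
W- = 1 = 1
(Check: W+ + W- = 21 should equal n(n+1)/2 = 21.)
Step 4: Test statistic W = min(W+, W-) = 1.
Step 5: Ties in |d|, so use the tie-corrected normal approximation.
        E[W] = n(n+1)/4 = 6*7/4 = 10.5.
        Tie groups: |d|=7 (t=3); sum(t^3 - t) = 24.
        Var[W] = n(n+1)(2n+1)/24 - sum(t^3-t)/48 = 546/24 - 24/48 = 22.25.
        z = (W - E[W]) / sqrt(Var[W]) = (1 - 10.5) / 4.7170 = -2.0140.
        Two-sided p = 2*Phi(z) = 0.044010.
Step 6: alpha = 0.05. reject H0.

W+ = 20, W- = 1, W = min = 1, p = 0.044010, reject H0.


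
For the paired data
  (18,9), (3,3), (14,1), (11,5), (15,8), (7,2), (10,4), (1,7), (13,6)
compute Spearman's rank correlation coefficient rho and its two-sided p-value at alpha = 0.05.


Step 1: Rank x and y separately (midranks; no ties here).
rank(x): 18->9, 3->2, 14->7, 11->5, 15->8, 7->3, 10->4, 1->1, 13->6
rank(y): 9->9, 3->3, 1->1, 5->5, 8->8, 2->2, 4->4, 7->7, 6->6
Step 2: d_i = R_x(i) - R_y(i); compute d_i^2.
  (9-9)^2=0, (2-3)^2=1, (7-1)^2=36, (5-5)^2=0, (8-8)^2=0, (3-2)^2=1, (4-4)^2=0, (1-7)^2=36, (6-6)^2=0
sum(d^2) = 74.
Step 3: rho = 1 - 6*74 / (9*(9^2 - 1)) = 1 - 444/720 = 0.383333.
Step 4: Under H0, t = rho * sqrt((n-2)/(1-rho^2)) = 1.0981 ~ t(7).
Step 5: Two-sided p-value from the t-distribution with 7 df = 0.308495.
Step 6: alpha = 0.05. fail to reject H0.

rho = 0.3833, p = 0.308495, fail to reject H0 at alpha = 0.05.


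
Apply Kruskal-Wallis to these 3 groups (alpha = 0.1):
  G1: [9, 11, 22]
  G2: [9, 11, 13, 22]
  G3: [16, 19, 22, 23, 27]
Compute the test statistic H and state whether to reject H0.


Step 1: Combine all N = 12 observations and assign midranks.
sorted (value, group, rank): (9,G1,1.5), (9,G2,1.5), (11,G1,3.5), (11,G2,3.5), (13,G2,5), (16,G3,6), (19,G3,7), (22,G1,9), (22,G2,9), (22,G3,9), (23,G3,11), (27,G3,12)
Step 2: Sum ranks within each group.
R_1 = 14 (n_1 = 3)
R_2 = 19 (n_2 = 4)
R_3 = 45 (n_3 = 5)
Step 3: H = 12/(N(N+1)) * sum(R_i^2/n_i) - 3(N+1)
     = 12/(12*13) * (14^2/3 + 19^2/4 + 45^2/5) - 3*13
     = 0.076923 * 560.583 - 39
     = 4.121795.
Step 4: Ties present; correction factor C = 1 - 36/(12^3 - 12) = 0.979021. Corrected H = 4.121795 / 0.979021 = 4.210119.
Step 5: Under H0, H ~ chi^2(2); p-value = 0.121838.
Step 6: alpha = 0.1. fail to reject H0.

H = 4.2101, df = 2, p = 0.121838, fail to reject H0.


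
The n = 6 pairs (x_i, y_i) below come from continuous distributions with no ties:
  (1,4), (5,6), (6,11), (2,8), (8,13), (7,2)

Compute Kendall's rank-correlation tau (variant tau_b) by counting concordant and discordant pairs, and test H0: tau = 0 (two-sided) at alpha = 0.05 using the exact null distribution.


Step 1: Enumerate the 15 unordered pairs (i,j) with i<j and classify each by sign(x_j-x_i) * sign(y_j-y_i).
  (1,2):dx=+4,dy=+2->C; (1,3):dx=+5,dy=+7->C; (1,4):dx=+1,dy=+4->C; (1,5):dx=+7,dy=+9->C
  (1,6):dx=+6,dy=-2->D; (2,3):dx=+1,dy=+5->C; (2,4):dx=-3,dy=+2->D; (2,5):dx=+3,dy=+7->C
  (2,6):dx=+2,dy=-4->D; (3,4):dx=-4,dy=-3->C; (3,5):dx=+2,dy=+2->C; (3,6):dx=+1,dy=-9->D
  (4,5):dx=+6,dy=+5->C; (4,6):dx=+5,dy=-6->D; (5,6):dx=-1,dy=-11->C
Step 2: C = 10, D = 5, total pairs = 15.
Step 3: tau = (C - D)/(n(n-1)/2) = (10 - 5)/15 = 0.333333.
Step 4: Exact two-sided p-value (enumerate n! = 720 permutations of y under H0): p = 0.469444.
Step 5: alpha = 0.05. fail to reject H0.

tau_b = 0.3333 (C=10, D=5), p = 0.469444, fail to reject H0.


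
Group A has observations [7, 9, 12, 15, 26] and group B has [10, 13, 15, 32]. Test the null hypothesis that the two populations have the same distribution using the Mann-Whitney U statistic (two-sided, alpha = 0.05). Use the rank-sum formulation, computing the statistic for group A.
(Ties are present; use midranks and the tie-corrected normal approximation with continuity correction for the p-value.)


Step 1: Combine and sort all 9 observations; assign midranks.
sorted (value, group): (7,X), (9,X), (10,Y), (12,X), (13,Y), (15,X), (15,Y), (26,X), (32,Y)
ranks: 7->1, 9->2, 10->3, 12->4, 13->5, 15->6.5, 15->6.5, 26->8, 32->9
Step 2: Rank sum for X: R1 = 1 + 2 + 4 + 6.5 + 8 = 21.5.
Step 3: U_X = R1 - n1(n1+1)/2 = 21.5 - 5*6/2 = 21.5 - 15 = 6.5.
       U_Y = n1*n2 - U_X = 20 - 6.5 = 13.5.
Step 4: Ties are present, so use the tie-corrected normal approximation (with continuity correction) for the p-value.
Step 5: p-value = 0.460558; compare to alpha = 0.05. fail to reject H0.

U_X = 6.5, p = 0.460558, fail to reject H0 at alpha = 0.05.


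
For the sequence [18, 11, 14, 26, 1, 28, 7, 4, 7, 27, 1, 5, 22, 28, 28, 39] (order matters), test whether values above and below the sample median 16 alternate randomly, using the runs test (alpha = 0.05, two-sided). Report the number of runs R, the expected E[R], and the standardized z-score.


Step 1: Compute median = 16; label A = above, B = below.
Labels in order: ABBABABBBABBAAAA  (n_A = 8, n_B = 8)
Step 2: Count runs R = 9.
Step 3: Under H0 (random ordering), E[R] = 2*n_A*n_B/(n_A+n_B) + 1 = 2*8*8/16 + 1 = 9.0000.
        Var[R] = 2*n_A*n_B*(2*n_A*n_B - n_A - n_B) / ((n_A+n_B)^2 * (n_A+n_B-1)) = 14336/3840 = 3.7333.
        SD[R] = 1.9322.
Step 4: R = E[R], so z = 0 with no continuity correction.
Step 5: Two-sided p-value via normal approximation = 2*(1 - Phi(|z|)) = 1.000000.
Step 6: alpha = 0.05. fail to reject H0.

R = 9, z = 0.0000, p = 1.000000, fail to reject H0.


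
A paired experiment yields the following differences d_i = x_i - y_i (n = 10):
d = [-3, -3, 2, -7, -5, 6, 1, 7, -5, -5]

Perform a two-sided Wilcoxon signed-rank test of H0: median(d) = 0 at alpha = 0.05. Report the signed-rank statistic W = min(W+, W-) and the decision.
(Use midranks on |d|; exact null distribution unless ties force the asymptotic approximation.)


Step 1: Drop any zero differences (none here) and take |d_i|.
|d| = [3, 3, 2, 7, 5, 6, 1, 7, 5, 5]
Step 2: Midrank |d_i| (ties get averaged ranks).
ranks: |3|->3.5, |3|->3.5, |2|->2, |7|->9.5, |5|->6, |6|->8, |1|->1, |7|->9.5, |5|->6, |5|->6
Step 3: Attach original signs; sum ranks with positive sign and with negative sign.
W+ = 2 + 8 + 1 + 9.5 = 20.5
W- = 3.5 + 3.5 + 9.5 + 6 + 6 + 6 = 34.5
(Check: W+ + W- = 55 should equal n(n+1)/2 = 55.)
Step 4: Test statistic W = min(W+, W-) = 20.5.
Step 5: Ties in |d|, so use the tie-corrected normal approximation.
        E[W] = n(n+1)/4 = 10*11/4 = 27.5.
        Tie groups: |d|=3 (t=2), |d|=5 (t=3), |d|=7 (t=2); sum(t^3 - t) = 36.
        Var[W] = n(n+1)(2n+1)/24 - sum(t^3-t)/48 = 2310/24 - 36/48 = 95.5.
        z = (W - E[W]) / sqrt(Var[W]) = (20.5 - 27.5) / 9.7724 = -0.7163.
        Two-sided p = 2*Phi(z) = 0.473805.
Step 6: alpha = 0.05. fail to reject H0.

W+ = 20.5, W- = 34.5, W = min = 20.5, p = 0.473805, fail to reject H0.


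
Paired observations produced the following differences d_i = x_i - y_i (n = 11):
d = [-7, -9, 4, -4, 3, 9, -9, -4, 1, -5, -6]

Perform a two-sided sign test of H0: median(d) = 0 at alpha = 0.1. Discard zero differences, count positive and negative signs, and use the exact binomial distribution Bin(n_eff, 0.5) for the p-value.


Step 1: Discard zero differences. Original n = 11; n_eff = number of nonzero differences = 11.
Nonzero differences (with sign): -7, -9, +4, -4, +3, +9, -9, -4, +1, -5, -6
Step 2: Count signs: positive = 4, negative = 7.
Step 3: Under H0: P(positive) = 0.5, so the number of positives S ~ Bin(11, 0.5).
Step 4: Two-sided exact p-value = sum of Bin(11,0.5) probabilities at or below the observed probability = 0.548828.
Step 5: alpha = 0.1. fail to reject H0.

n_eff = 11, pos = 4, neg = 7, p = 0.548828, fail to reject H0.


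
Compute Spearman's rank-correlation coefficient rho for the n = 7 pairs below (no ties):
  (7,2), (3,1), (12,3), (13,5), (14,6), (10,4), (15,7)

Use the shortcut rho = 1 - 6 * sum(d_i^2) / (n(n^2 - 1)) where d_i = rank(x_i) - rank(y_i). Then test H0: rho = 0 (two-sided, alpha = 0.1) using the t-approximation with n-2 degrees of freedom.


Step 1: Rank x and y separately (midranks; no ties here).
rank(x): 7->2, 3->1, 12->4, 13->5, 14->6, 10->3, 15->7
rank(y): 2->2, 1->1, 3->3, 5->5, 6->6, 4->4, 7->7
Step 2: d_i = R_x(i) - R_y(i); compute d_i^2.
  (2-2)^2=0, (1-1)^2=0, (4-3)^2=1, (5-5)^2=0, (6-6)^2=0, (3-4)^2=1, (7-7)^2=0
sum(d^2) = 2.
Step 3: rho = 1 - 6*2 / (7*(7^2 - 1)) = 1 - 12/336 = 0.964286.
Step 4: Under H0, t = rho * sqrt((n-2)/(1-rho^2)) = 8.1408 ~ t(5).
Step 5: Two-sided p-value from the t-distribution with 5 df = 0.000454.
Step 6: alpha = 0.1. reject H0.

rho = 0.9643, p = 0.000454, reject H0 at alpha = 0.1.


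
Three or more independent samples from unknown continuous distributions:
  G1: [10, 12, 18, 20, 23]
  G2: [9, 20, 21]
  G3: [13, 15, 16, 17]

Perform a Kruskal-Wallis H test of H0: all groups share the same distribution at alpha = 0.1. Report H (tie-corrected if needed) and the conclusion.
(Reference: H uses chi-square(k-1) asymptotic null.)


Step 1: Combine all N = 12 observations and assign midranks.
sorted (value, group, rank): (9,G2,1), (10,G1,2), (12,G1,3), (13,G3,4), (15,G3,5), (16,G3,6), (17,G3,7), (18,G1,8), (20,G1,9.5), (20,G2,9.5), (21,G2,11), (23,G1,12)
Step 2: Sum ranks within each group.
R_1 = 34.5 (n_1 = 5)
R_2 = 21.5 (n_2 = 3)
R_3 = 22 (n_3 = 4)
Step 3: H = 12/(N(N+1)) * sum(R_i^2/n_i) - 3(N+1)
     = 12/(12*13) * (34.5^2/5 + 21.5^2/3 + 22^2/4) - 3*13
     = 0.076923 * 513.133 - 39
     = 0.471795.
Step 4: Ties present; correction factor C = 1 - 6/(12^3 - 12) = 0.996503. Corrected H = 0.471795 / 0.996503 = 0.473450.
Step 5: Under H0, H ~ chi^2(2); p-value = 0.789208.
Step 6: alpha = 0.1. fail to reject H0.

H = 0.4735, df = 2, p = 0.789208, fail to reject H0.


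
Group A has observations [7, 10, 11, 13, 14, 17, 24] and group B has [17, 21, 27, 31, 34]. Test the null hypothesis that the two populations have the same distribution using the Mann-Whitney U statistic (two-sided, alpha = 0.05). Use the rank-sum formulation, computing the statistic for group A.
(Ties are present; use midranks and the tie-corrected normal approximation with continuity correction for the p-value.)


Step 1: Combine and sort all 12 observations; assign midranks.
sorted (value, group): (7,X), (10,X), (11,X), (13,X), (14,X), (17,X), (17,Y), (21,Y), (24,X), (27,Y), (31,Y), (34,Y)
ranks: 7->1, 10->2, 11->3, 13->4, 14->5, 17->6.5, 17->6.5, 21->8, 24->9, 27->10, 31->11, 34->12
Step 2: Rank sum for X: R1 = 1 + 2 + 3 + 4 + 5 + 6.5 + 9 = 30.5.
Step 3: U_X = R1 - n1(n1+1)/2 = 30.5 - 7*8/2 = 30.5 - 28 = 2.5.
       U_Y = n1*n2 - U_X = 35 - 2.5 = 32.5.
Step 4: Ties are present, so use the tie-corrected normal approximation (with continuity correction) for the p-value.
Step 5: p-value = 0.018328; compare to alpha = 0.05. reject H0.

U_X = 2.5, p = 0.018328, reject H0 at alpha = 0.05.


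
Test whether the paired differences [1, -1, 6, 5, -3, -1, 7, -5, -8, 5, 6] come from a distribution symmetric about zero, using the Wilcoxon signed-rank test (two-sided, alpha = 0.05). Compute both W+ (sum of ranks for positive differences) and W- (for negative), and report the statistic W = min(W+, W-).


Step 1: Drop any zero differences (none here) and take |d_i|.
|d| = [1, 1, 6, 5, 3, 1, 7, 5, 8, 5, 6]
Step 2: Midrank |d_i| (ties get averaged ranks).
ranks: |1|->2, |1|->2, |6|->8.5, |5|->6, |3|->4, |1|->2, |7|->10, |5|->6, |8|->11, |5|->6, |6|->8.5
Step 3: Attach original signs; sum ranks with positive sign and with negative sign.
W+ = 2 + 8.5 + 6 + 10 + 6 + 8.5 = 41
W- = 2 + 4 + 2 + 6 + 11 = 25
(Check: W+ + W- = 66 should equal n(n+1)/2 = 66.)
Step 4: Test statistic W = min(W+, W-) = 25.
Step 5: Ties in |d|, so use the tie-corrected normal approximation.
        E[W] = n(n+1)/4 = 11*12/4 = 33.
        Tie groups: |d|=1 (t=3), |d|=5 (t=3), |d|=6 (t=2); sum(t^3 - t) = 54.
        Var[W] = n(n+1)(2n+1)/24 - sum(t^3-t)/48 = 3036/24 - 54/48 = 125.375.
        z = (W - E[W]) / sqrt(Var[W]) = (25 - 33) / 11.1971 = -0.7145.
        Two-sided p = 2*Phi(z) = 0.474936.
Step 6: alpha = 0.05. fail to reject H0.

W+ = 41, W- = 25, W = min = 25, p = 0.474936, fail to reject H0.


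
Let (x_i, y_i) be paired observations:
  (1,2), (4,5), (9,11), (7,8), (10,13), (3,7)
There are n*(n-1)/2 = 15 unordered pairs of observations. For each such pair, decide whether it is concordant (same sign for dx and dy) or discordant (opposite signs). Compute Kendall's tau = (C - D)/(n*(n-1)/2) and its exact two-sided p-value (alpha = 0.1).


Step 1: Enumerate the 15 unordered pairs (i,j) with i<j and classify each by sign(x_j-x_i) * sign(y_j-y_i).
  (1,2):dx=+3,dy=+3->C; (1,3):dx=+8,dy=+9->C; (1,4):dx=+6,dy=+6->C; (1,5):dx=+9,dy=+11->C
  (1,6):dx=+2,dy=+5->C; (2,3):dx=+5,dy=+6->C; (2,4):dx=+3,dy=+3->C; (2,5):dx=+6,dy=+8->C
  (2,6):dx=-1,dy=+2->D; (3,4):dx=-2,dy=-3->C; (3,5):dx=+1,dy=+2->C; (3,6):dx=-6,dy=-4->C
  (4,5):dx=+3,dy=+5->C; (4,6):dx=-4,dy=-1->C; (5,6):dx=-7,dy=-6->C
Step 2: C = 14, D = 1, total pairs = 15.
Step 3: tau = (C - D)/(n(n-1)/2) = (14 - 1)/15 = 0.866667.
Step 4: Exact two-sided p-value (enumerate n! = 720 permutations of y under H0): p = 0.016667.
Step 5: alpha = 0.1. reject H0.

tau_b = 0.8667 (C=14, D=1), p = 0.016667, reject H0.


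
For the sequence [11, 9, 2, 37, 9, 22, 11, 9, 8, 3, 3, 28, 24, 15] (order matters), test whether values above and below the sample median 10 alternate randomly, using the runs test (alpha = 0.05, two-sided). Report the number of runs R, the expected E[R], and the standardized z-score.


Step 1: Compute median = 10; label A = above, B = below.
Labels in order: ABBABAABBBBAAA  (n_A = 7, n_B = 7)
Step 2: Count runs R = 7.
Step 3: Under H0 (random ordering), E[R] = 2*n_A*n_B/(n_A+n_B) + 1 = 2*7*7/14 + 1 = 8.0000.
        Var[R] = 2*n_A*n_B*(2*n_A*n_B - n_A - n_B) / ((n_A+n_B)^2 * (n_A+n_B-1)) = 8232/2548 = 3.2308.
        SD[R] = 1.7974.
Step 4: Continuity-corrected z = (R + 0.5 - E[R]) / SD[R] = (7 + 0.5 - 8.0000) / 1.7974 = -0.2782.
Step 5: Two-sided p-value via normal approximation = 2*(1 - Phi(|z|)) = 0.780879.
Step 6: alpha = 0.05. fail to reject H0.

R = 7, z = -0.2782, p = 0.780879, fail to reject H0.


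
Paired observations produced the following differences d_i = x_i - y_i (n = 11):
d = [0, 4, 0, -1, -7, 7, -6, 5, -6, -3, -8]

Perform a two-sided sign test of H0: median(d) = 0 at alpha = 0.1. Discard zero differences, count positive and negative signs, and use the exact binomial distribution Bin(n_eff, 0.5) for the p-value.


Step 1: Discard zero differences. Original n = 11; n_eff = number of nonzero differences = 9.
Nonzero differences (with sign): +4, -1, -7, +7, -6, +5, -6, -3, -8
Step 2: Count signs: positive = 3, negative = 6.
Step 3: Under H0: P(positive) = 0.5, so the number of positives S ~ Bin(9, 0.5).
Step 4: Two-sided exact p-value = sum of Bin(9,0.5) probabilities at or below the observed probability = 0.507812.
Step 5: alpha = 0.1. fail to reject H0.

n_eff = 9, pos = 3, neg = 6, p = 0.507812, fail to reject H0.


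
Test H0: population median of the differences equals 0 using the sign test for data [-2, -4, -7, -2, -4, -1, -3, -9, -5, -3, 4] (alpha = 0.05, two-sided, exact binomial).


Step 1: Discard zero differences. Original n = 11; n_eff = number of nonzero differences = 11.
Nonzero differences (with sign): -2, -4, -7, -2, -4, -1, -3, -9, -5, -3, +4
Step 2: Count signs: positive = 1, negative = 10.
Step 3: Under H0: P(positive) = 0.5, so the number of positives S ~ Bin(11, 0.5).
Step 4: Two-sided exact p-value = sum of Bin(11,0.5) probabilities at or below the observed probability = 0.011719.
Step 5: alpha = 0.05. reject H0.

n_eff = 11, pos = 1, neg = 10, p = 0.011719, reject H0.


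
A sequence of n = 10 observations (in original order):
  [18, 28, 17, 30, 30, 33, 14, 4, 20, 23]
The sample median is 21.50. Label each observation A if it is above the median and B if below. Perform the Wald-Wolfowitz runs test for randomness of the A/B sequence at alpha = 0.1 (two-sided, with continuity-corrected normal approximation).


Step 1: Compute median = 21.50; label A = above, B = below.
Labels in order: BABAAABBBA  (n_A = 5, n_B = 5)
Step 2: Count runs R = 6.
Step 3: Under H0 (random ordering), E[R] = 2*n_A*n_B/(n_A+n_B) + 1 = 2*5*5/10 + 1 = 6.0000.
        Var[R] = 2*n_A*n_B*(2*n_A*n_B - n_A - n_B) / ((n_A+n_B)^2 * (n_A+n_B-1)) = 2000/900 = 2.2222.
        SD[R] = 1.4907.
Step 4: R = E[R], so z = 0 with no continuity correction.
Step 5: Two-sided p-value via normal approximation = 2*(1 - Phi(|z|)) = 1.000000.
Step 6: alpha = 0.1. fail to reject H0.

R = 6, z = 0.0000, p = 1.000000, fail to reject H0.


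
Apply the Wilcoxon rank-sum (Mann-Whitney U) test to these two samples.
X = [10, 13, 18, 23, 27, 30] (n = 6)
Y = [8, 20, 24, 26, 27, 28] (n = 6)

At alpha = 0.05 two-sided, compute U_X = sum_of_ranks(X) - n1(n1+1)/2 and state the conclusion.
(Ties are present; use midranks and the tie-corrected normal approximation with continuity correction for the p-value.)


Step 1: Combine and sort all 12 observations; assign midranks.
sorted (value, group): (8,Y), (10,X), (13,X), (18,X), (20,Y), (23,X), (24,Y), (26,Y), (27,X), (27,Y), (28,Y), (30,X)
ranks: 8->1, 10->2, 13->3, 18->4, 20->5, 23->6, 24->7, 26->8, 27->9.5, 27->9.5, 28->11, 30->12
Step 2: Rank sum for X: R1 = 2 + 3 + 4 + 6 + 9.5 + 12 = 36.5.
Step 3: U_X = R1 - n1(n1+1)/2 = 36.5 - 6*7/2 = 36.5 - 21 = 15.5.
       U_Y = n1*n2 - U_X = 36 - 15.5 = 20.5.
Step 4: Ties are present, so use the tie-corrected normal approximation (with continuity correction) for the p-value.
Step 5: p-value = 0.748349; compare to alpha = 0.05. fail to reject H0.

U_X = 15.5, p = 0.748349, fail to reject H0 at alpha = 0.05.


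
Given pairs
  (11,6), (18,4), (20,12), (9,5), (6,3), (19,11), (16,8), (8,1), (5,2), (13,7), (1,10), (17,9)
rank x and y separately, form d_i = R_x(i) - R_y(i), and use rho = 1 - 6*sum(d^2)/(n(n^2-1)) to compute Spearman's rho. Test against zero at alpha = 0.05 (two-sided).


Step 1: Rank x and y separately (midranks; no ties here).
rank(x): 11->6, 18->10, 20->12, 9->5, 6->3, 19->11, 16->8, 8->4, 5->2, 13->7, 1->1, 17->9
rank(y): 6->6, 4->4, 12->12, 5->5, 3->3, 11->11, 8->8, 1->1, 2->2, 7->7, 10->10, 9->9
Step 2: d_i = R_x(i) - R_y(i); compute d_i^2.
  (6-6)^2=0, (10-4)^2=36, (12-12)^2=0, (5-5)^2=0, (3-3)^2=0, (11-11)^2=0, (8-8)^2=0, (4-1)^2=9, (2-2)^2=0, (7-7)^2=0, (1-10)^2=81, (9-9)^2=0
sum(d^2) = 126.
Step 3: rho = 1 - 6*126 / (12*(12^2 - 1)) = 1 - 756/1716 = 0.559441.
Step 4: Under H0, t = rho * sqrt((n-2)/(1-rho^2)) = 2.1344 ~ t(10).
Step 5: Two-sided p-value from the t-distribution with 10 df = 0.058589.
Step 6: alpha = 0.05. fail to reject H0.

rho = 0.5594, p = 0.058589, fail to reject H0 at alpha = 0.05.


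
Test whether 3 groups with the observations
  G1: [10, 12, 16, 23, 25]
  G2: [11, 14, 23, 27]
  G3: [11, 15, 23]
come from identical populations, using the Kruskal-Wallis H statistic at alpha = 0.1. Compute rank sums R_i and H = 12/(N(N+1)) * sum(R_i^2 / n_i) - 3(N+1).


Step 1: Combine all N = 12 observations and assign midranks.
sorted (value, group, rank): (10,G1,1), (11,G2,2.5), (11,G3,2.5), (12,G1,4), (14,G2,5), (15,G3,6), (16,G1,7), (23,G1,9), (23,G2,9), (23,G3,9), (25,G1,11), (27,G2,12)
Step 2: Sum ranks within each group.
R_1 = 32 (n_1 = 5)
R_2 = 28.5 (n_2 = 4)
R_3 = 17.5 (n_3 = 3)
Step 3: H = 12/(N(N+1)) * sum(R_i^2/n_i) - 3(N+1)
     = 12/(12*13) * (32^2/5 + 28.5^2/4 + 17.5^2/3) - 3*13
     = 0.076923 * 509.946 - 39
     = 0.226603.
Step 4: Ties present; correction factor C = 1 - 30/(12^3 - 12) = 0.982517. Corrected H = 0.226603 / 0.982517 = 0.230635.
Step 5: Under H0, H ~ chi^2(2); p-value = 0.891083.
Step 6: alpha = 0.1. fail to reject H0.

H = 0.2306, df = 2, p = 0.891083, fail to reject H0.


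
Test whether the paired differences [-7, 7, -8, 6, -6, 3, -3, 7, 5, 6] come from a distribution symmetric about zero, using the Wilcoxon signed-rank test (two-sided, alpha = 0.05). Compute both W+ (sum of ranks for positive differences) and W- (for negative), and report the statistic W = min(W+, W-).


Step 1: Drop any zero differences (none here) and take |d_i|.
|d| = [7, 7, 8, 6, 6, 3, 3, 7, 5, 6]
Step 2: Midrank |d_i| (ties get averaged ranks).
ranks: |7|->8, |7|->8, |8|->10, |6|->5, |6|->5, |3|->1.5, |3|->1.5, |7|->8, |5|->3, |6|->5
Step 3: Attach original signs; sum ranks with positive sign and with negative sign.
W+ = 8 + 5 + 1.5 + 8 + 3 + 5 = 30.5
W- = 8 + 10 + 5 + 1.5 = 24.5
(Check: W+ + W- = 55 should equal n(n+1)/2 = 55.)
Step 4: Test statistic W = min(W+, W-) = 24.5.
Step 5: Ties in |d|, so use the tie-corrected normal approximation.
        E[W] = n(n+1)/4 = 10*11/4 = 27.5.
        Tie groups: |d|=3 (t=2), |d|=6 (t=3), |d|=7 (t=3); sum(t^3 - t) = 54.
        Var[W] = n(n+1)(2n+1)/24 - sum(t^3-t)/48 = 2310/24 - 54/48 = 95.125.
        z = (W - E[W]) / sqrt(Var[W]) = (24.5 - 27.5) / 9.7532 = -0.3076.
        Two-sided p = 2*Phi(z) = 0.758393.
Step 6: alpha = 0.05. fail to reject H0.

W+ = 30.5, W- = 24.5, W = min = 24.5, p = 0.758393, fail to reject H0.


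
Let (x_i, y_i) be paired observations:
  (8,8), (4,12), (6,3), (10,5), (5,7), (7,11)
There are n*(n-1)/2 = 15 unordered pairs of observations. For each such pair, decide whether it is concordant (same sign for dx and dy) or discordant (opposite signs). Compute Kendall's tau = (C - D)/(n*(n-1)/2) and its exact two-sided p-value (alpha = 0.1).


Step 1: Enumerate the 15 unordered pairs (i,j) with i<j and classify each by sign(x_j-x_i) * sign(y_j-y_i).
  (1,2):dx=-4,dy=+4->D; (1,3):dx=-2,dy=-5->C; (1,4):dx=+2,dy=-3->D; (1,5):dx=-3,dy=-1->C
  (1,6):dx=-1,dy=+3->D; (2,3):dx=+2,dy=-9->D; (2,4):dx=+6,dy=-7->D; (2,5):dx=+1,dy=-5->D
  (2,6):dx=+3,dy=-1->D; (3,4):dx=+4,dy=+2->C; (3,5):dx=-1,dy=+4->D; (3,6):dx=+1,dy=+8->C
  (4,5):dx=-5,dy=+2->D; (4,6):dx=-3,dy=+6->D; (5,6):dx=+2,dy=+4->C
Step 2: C = 5, D = 10, total pairs = 15.
Step 3: tau = (C - D)/(n(n-1)/2) = (5 - 10)/15 = -0.333333.
Step 4: Exact two-sided p-value (enumerate n! = 720 permutations of y under H0): p = 0.469444.
Step 5: alpha = 0.1. fail to reject H0.

tau_b = -0.3333 (C=5, D=10), p = 0.469444, fail to reject H0.


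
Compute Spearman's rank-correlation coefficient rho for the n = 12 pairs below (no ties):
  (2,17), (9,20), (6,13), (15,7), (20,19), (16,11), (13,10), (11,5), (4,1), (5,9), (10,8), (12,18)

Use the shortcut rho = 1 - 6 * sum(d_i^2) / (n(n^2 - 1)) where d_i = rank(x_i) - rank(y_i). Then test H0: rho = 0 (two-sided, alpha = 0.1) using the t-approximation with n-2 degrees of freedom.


Step 1: Rank x and y separately (midranks; no ties here).
rank(x): 2->1, 9->5, 6->4, 15->10, 20->12, 16->11, 13->9, 11->7, 4->2, 5->3, 10->6, 12->8
rank(y): 17->9, 20->12, 13->8, 7->3, 19->11, 11->7, 10->6, 5->2, 1->1, 9->5, 8->4, 18->10
Step 2: d_i = R_x(i) - R_y(i); compute d_i^2.
  (1-9)^2=64, (5-12)^2=49, (4-8)^2=16, (10-3)^2=49, (12-11)^2=1, (11-7)^2=16, (9-6)^2=9, (7-2)^2=25, (2-1)^2=1, (3-5)^2=4, (6-4)^2=4, (8-10)^2=4
sum(d^2) = 242.
Step 3: rho = 1 - 6*242 / (12*(12^2 - 1)) = 1 - 1452/1716 = 0.153846.
Step 4: Under H0, t = rho * sqrt((n-2)/(1-rho^2)) = 0.4924 ~ t(10).
Step 5: Two-sided p-value from the t-distribution with 10 df = 0.633091.
Step 6: alpha = 0.1. fail to reject H0.

rho = 0.1538, p = 0.633091, fail to reject H0 at alpha = 0.1.


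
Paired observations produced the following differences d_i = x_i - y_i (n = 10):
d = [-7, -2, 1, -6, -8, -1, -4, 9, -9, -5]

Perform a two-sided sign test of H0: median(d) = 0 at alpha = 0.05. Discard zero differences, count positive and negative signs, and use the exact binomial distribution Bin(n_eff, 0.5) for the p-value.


Step 1: Discard zero differences. Original n = 10; n_eff = number of nonzero differences = 10.
Nonzero differences (with sign): -7, -2, +1, -6, -8, -1, -4, +9, -9, -5
Step 2: Count signs: positive = 2, negative = 8.
Step 3: Under H0: P(positive) = 0.5, so the number of positives S ~ Bin(10, 0.5).
Step 4: Two-sided exact p-value = sum of Bin(10,0.5) probabilities at or below the observed probability = 0.109375.
Step 5: alpha = 0.05. fail to reject H0.

n_eff = 10, pos = 2, neg = 8, p = 0.109375, fail to reject H0.


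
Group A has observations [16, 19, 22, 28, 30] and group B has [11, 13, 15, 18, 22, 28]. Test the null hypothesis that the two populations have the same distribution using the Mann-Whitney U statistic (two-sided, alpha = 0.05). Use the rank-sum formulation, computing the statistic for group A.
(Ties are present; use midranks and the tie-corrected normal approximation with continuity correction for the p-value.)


Step 1: Combine and sort all 11 observations; assign midranks.
sorted (value, group): (11,Y), (13,Y), (15,Y), (16,X), (18,Y), (19,X), (22,X), (22,Y), (28,X), (28,Y), (30,X)
ranks: 11->1, 13->2, 15->3, 16->4, 18->5, 19->6, 22->7.5, 22->7.5, 28->9.5, 28->9.5, 30->11
Step 2: Rank sum for X: R1 = 4 + 6 + 7.5 + 9.5 + 11 = 38.
Step 3: U_X = R1 - n1(n1+1)/2 = 38 - 5*6/2 = 38 - 15 = 23.
       U_Y = n1*n2 - U_X = 30 - 23 = 7.
Step 4: Ties are present, so use the tie-corrected normal approximation (with continuity correction) for the p-value.
Step 5: p-value = 0.168954; compare to alpha = 0.05. fail to reject H0.

U_X = 23, p = 0.168954, fail to reject H0 at alpha = 0.05.


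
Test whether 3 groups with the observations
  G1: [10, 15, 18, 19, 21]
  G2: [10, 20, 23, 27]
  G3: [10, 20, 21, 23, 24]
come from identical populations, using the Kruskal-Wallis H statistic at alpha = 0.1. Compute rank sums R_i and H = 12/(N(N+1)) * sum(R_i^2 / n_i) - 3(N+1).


Step 1: Combine all N = 14 observations and assign midranks.
sorted (value, group, rank): (10,G1,2), (10,G2,2), (10,G3,2), (15,G1,4), (18,G1,5), (19,G1,6), (20,G2,7.5), (20,G3,7.5), (21,G1,9.5), (21,G3,9.5), (23,G2,11.5), (23,G3,11.5), (24,G3,13), (27,G2,14)
Step 2: Sum ranks within each group.
R_1 = 26.5 (n_1 = 5)
R_2 = 35 (n_2 = 4)
R_3 = 43.5 (n_3 = 5)
Step 3: H = 12/(N(N+1)) * sum(R_i^2/n_i) - 3(N+1)
     = 12/(14*15) * (26.5^2/5 + 35^2/4 + 43.5^2/5) - 3*15
     = 0.057143 * 825.15 - 45
     = 2.151429.
Step 4: Ties present; correction factor C = 1 - 42/(14^3 - 14) = 0.984615. Corrected H = 2.151429 / 0.984615 = 2.185045.
Step 5: Under H0, H ~ chi^2(2); p-value = 0.335370.
Step 6: alpha = 0.1. fail to reject H0.

H = 2.1850, df = 2, p = 0.335370, fail to reject H0.


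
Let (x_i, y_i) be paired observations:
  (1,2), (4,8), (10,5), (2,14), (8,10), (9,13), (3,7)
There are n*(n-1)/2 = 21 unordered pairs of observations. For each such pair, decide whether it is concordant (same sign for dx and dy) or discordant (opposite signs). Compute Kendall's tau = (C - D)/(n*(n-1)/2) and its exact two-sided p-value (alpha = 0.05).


Step 1: Enumerate the 21 unordered pairs (i,j) with i<j and classify each by sign(x_j-x_i) * sign(y_j-y_i).
  (1,2):dx=+3,dy=+6->C; (1,3):dx=+9,dy=+3->C; (1,4):dx=+1,dy=+12->C; (1,5):dx=+7,dy=+8->C
  (1,6):dx=+8,dy=+11->C; (1,7):dx=+2,dy=+5->C; (2,3):dx=+6,dy=-3->D; (2,4):dx=-2,dy=+6->D
  (2,5):dx=+4,dy=+2->C; (2,6):dx=+5,dy=+5->C; (2,7):dx=-1,dy=-1->C; (3,4):dx=-8,dy=+9->D
  (3,5):dx=-2,dy=+5->D; (3,6):dx=-1,dy=+8->D; (3,7):dx=-7,dy=+2->D; (4,5):dx=+6,dy=-4->D
  (4,6):dx=+7,dy=-1->D; (4,7):dx=+1,dy=-7->D; (5,6):dx=+1,dy=+3->C; (5,7):dx=-5,dy=-3->C
  (6,7):dx=-6,dy=-6->C
Step 2: C = 12, D = 9, total pairs = 21.
Step 3: tau = (C - D)/(n(n-1)/2) = (12 - 9)/21 = 0.142857.
Step 4: Exact two-sided p-value (enumerate n! = 5040 permutations of y under H0): p = 0.772619.
Step 5: alpha = 0.05. fail to reject H0.

tau_b = 0.1429 (C=12, D=9), p = 0.772619, fail to reject H0.


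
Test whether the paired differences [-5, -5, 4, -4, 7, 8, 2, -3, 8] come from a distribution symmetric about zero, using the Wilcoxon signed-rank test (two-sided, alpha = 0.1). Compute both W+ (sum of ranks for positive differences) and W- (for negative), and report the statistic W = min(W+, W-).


Step 1: Drop any zero differences (none here) and take |d_i|.
|d| = [5, 5, 4, 4, 7, 8, 2, 3, 8]
Step 2: Midrank |d_i| (ties get averaged ranks).
ranks: |5|->5.5, |5|->5.5, |4|->3.5, |4|->3.5, |7|->7, |8|->8.5, |2|->1, |3|->2, |8|->8.5
Step 3: Attach original signs; sum ranks with positive sign and with negative sign.
W+ = 3.5 + 7 + 8.5 + 1 + 8.5 = 28.5
W- = 5.5 + 5.5 + 3.5 + 2 = 16.5
(Check: W+ + W- = 45 should equal n(n+1)/2 = 45.)
Step 4: Test statistic W = min(W+, W-) = 16.5.
Step 5: Ties in |d|, so use the tie-corrected normal approximation.
        E[W] = n(n+1)/4 = 9*10/4 = 22.5.
        Tie groups: |d|=4 (t=2), |d|=5 (t=2), |d|=8 (t=2); sum(t^3 - t) = 18.
        Var[W] = n(n+1)(2n+1)/24 - sum(t^3-t)/48 = 1710/24 - 18/48 = 70.875.
        z = (W - E[W]) / sqrt(Var[W]) = (16.5 - 22.5) / 8.4187 = -0.7127.
        Two-sided p = 2*Phi(z) = 0.476033.
Step 6: alpha = 0.1. fail to reject H0.

W+ = 28.5, W- = 16.5, W = min = 16.5, p = 0.476033, fail to reject H0.


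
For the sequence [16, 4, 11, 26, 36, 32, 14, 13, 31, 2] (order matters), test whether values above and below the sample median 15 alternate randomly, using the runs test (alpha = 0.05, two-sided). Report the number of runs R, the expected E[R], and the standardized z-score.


Step 1: Compute median = 15; label A = above, B = below.
Labels in order: ABBAAABBAB  (n_A = 5, n_B = 5)
Step 2: Count runs R = 6.
Step 3: Under H0 (random ordering), E[R] = 2*n_A*n_B/(n_A+n_B) + 1 = 2*5*5/10 + 1 = 6.0000.
        Var[R] = 2*n_A*n_B*(2*n_A*n_B - n_A - n_B) / ((n_A+n_B)^2 * (n_A+n_B-1)) = 2000/900 = 2.2222.
        SD[R] = 1.4907.
Step 4: R = E[R], so z = 0 with no continuity correction.
Step 5: Two-sided p-value via normal approximation = 2*(1 - Phi(|z|)) = 1.000000.
Step 6: alpha = 0.05. fail to reject H0.

R = 6, z = 0.0000, p = 1.000000, fail to reject H0.


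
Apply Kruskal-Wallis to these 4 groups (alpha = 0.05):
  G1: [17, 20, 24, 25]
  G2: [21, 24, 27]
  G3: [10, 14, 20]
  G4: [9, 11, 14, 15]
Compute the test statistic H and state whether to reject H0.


Step 1: Combine all N = 14 observations and assign midranks.
sorted (value, group, rank): (9,G4,1), (10,G3,2), (11,G4,3), (14,G3,4.5), (14,G4,4.5), (15,G4,6), (17,G1,7), (20,G1,8.5), (20,G3,8.5), (21,G2,10), (24,G1,11.5), (24,G2,11.5), (25,G1,13), (27,G2,14)
Step 2: Sum ranks within each group.
R_1 = 40 (n_1 = 4)
R_2 = 35.5 (n_2 = 3)
R_3 = 15 (n_3 = 3)
R_4 = 14.5 (n_4 = 4)
Step 3: H = 12/(N(N+1)) * sum(R_i^2/n_i) - 3(N+1)
     = 12/(14*15) * (40^2/4 + 35.5^2/3 + 15^2/3 + 14.5^2/4) - 3*15
     = 0.057143 * 947.646 - 45
     = 9.151190.
Step 4: Ties present; correction factor C = 1 - 18/(14^3 - 14) = 0.993407. Corrected H = 9.151190 / 0.993407 = 9.211928.
Step 5: Under H0, H ~ chi^2(3); p-value = 0.026602.
Step 6: alpha = 0.05. reject H0.

H = 9.2119, df = 3, p = 0.026602, reject H0.


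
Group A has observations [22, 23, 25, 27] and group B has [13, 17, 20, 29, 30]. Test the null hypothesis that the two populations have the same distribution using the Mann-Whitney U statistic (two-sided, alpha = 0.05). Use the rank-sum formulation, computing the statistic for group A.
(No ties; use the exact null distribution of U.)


Step 1: Combine and sort all 9 observations; assign midranks.
sorted (value, group): (13,Y), (17,Y), (20,Y), (22,X), (23,X), (25,X), (27,X), (29,Y), (30,Y)
ranks: 13->1, 17->2, 20->3, 22->4, 23->5, 25->6, 27->7, 29->8, 30->9
Step 2: Rank sum for X: R1 = 4 + 5 + 6 + 7 = 22.
Step 3: U_X = R1 - n1(n1+1)/2 = 22 - 4*5/2 = 22 - 10 = 12.
       U_Y = n1*n2 - U_X = 20 - 12 = 8.
Step 4: No ties, so the exact null distribution of U (based on enumerating the C(9,4) = 126 equally likely rank assignments) gives the two-sided p-value.
Step 5: p-value = 0.730159; compare to alpha = 0.05. fail to reject H0.

U_X = 12, p = 0.730159, fail to reject H0 at alpha = 0.05.


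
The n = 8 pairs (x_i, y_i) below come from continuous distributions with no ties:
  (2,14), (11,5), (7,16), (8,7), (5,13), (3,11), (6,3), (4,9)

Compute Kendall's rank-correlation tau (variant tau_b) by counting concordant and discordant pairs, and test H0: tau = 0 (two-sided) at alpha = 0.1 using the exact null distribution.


Step 1: Enumerate the 28 unordered pairs (i,j) with i<j and classify each by sign(x_j-x_i) * sign(y_j-y_i).
  (1,2):dx=+9,dy=-9->D; (1,3):dx=+5,dy=+2->C; (1,4):dx=+6,dy=-7->D; (1,5):dx=+3,dy=-1->D
  (1,6):dx=+1,dy=-3->D; (1,7):dx=+4,dy=-11->D; (1,8):dx=+2,dy=-5->D; (2,3):dx=-4,dy=+11->D
  (2,4):dx=-3,dy=+2->D; (2,5):dx=-6,dy=+8->D; (2,6):dx=-8,dy=+6->D; (2,7):dx=-5,dy=-2->C
  (2,8):dx=-7,dy=+4->D; (3,4):dx=+1,dy=-9->D; (3,5):dx=-2,dy=-3->C; (3,6):dx=-4,dy=-5->C
  (3,7):dx=-1,dy=-13->C; (3,8):dx=-3,dy=-7->C; (4,5):dx=-3,dy=+6->D; (4,6):dx=-5,dy=+4->D
  (4,7):dx=-2,dy=-4->C; (4,8):dx=-4,dy=+2->D; (5,6):dx=-2,dy=-2->C; (5,7):dx=+1,dy=-10->D
  (5,8):dx=-1,dy=-4->C; (6,7):dx=+3,dy=-8->D; (6,8):dx=+1,dy=-2->D; (7,8):dx=-2,dy=+6->D
Step 2: C = 9, D = 19, total pairs = 28.
Step 3: tau = (C - D)/(n(n-1)/2) = (9 - 19)/28 = -0.357143.
Step 4: Exact two-sided p-value (enumerate n! = 40320 permutations of y under H0): p = 0.275099.
Step 5: alpha = 0.1. fail to reject H0.

tau_b = -0.3571 (C=9, D=19), p = 0.275099, fail to reject H0.
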